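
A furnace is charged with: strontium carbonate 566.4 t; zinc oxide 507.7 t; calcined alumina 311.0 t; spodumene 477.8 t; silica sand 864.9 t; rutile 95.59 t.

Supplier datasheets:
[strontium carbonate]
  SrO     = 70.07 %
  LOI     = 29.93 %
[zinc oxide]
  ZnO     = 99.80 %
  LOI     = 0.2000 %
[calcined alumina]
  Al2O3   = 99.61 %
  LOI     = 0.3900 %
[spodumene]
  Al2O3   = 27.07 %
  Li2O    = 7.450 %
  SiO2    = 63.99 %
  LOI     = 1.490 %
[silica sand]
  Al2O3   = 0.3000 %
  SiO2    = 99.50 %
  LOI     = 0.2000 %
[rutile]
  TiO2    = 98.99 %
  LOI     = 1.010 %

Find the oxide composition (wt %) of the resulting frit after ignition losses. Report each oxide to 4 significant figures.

Glass mass = 2642 t (batch 2823 − LOI 181.6).
Composition: SrO 15.02%, Al2O3 16.72%, Li2O 1.347%, SiO2 44.15%, TiO2 3.582%, ZnO 19.18%

Intermediates are printed with 4-significant-digit rounding on the page; full float precision is maintained from start to finish. Every reported value is rounded exactly once. The derived quantities (net glass mass, ignition loss, yield, the six compositions, totals) are carried in full float precision using the weight values at 2642 t of glass as set out in problem or answer.
Oxide-by-oxide delivered mass:
  SrO: 566.4·0.7007 = 396.9 t
  Al2O3: 311.0·0.9961 + 477.8·0.2707 + 864.9·0.003000 = 441.7 t
  Li2O: 477.8·0.07450 = 35.60 t
  SiO2: 477.8·0.6399 + 864.9·0.9950 = 1166 t
  TiO2: 95.59·0.9899 = 94.62 t
  ZnO: 507.7·0.9980 = 506.7 t
LOI: 566.4·0.2993 + 507.7·0.002000 + 311.0·0.003900 + 477.8·0.01490 + 864.9·0.002000 + 95.59·0.01010 = 181.6 t
The glass mass, total less LOI, = 2823 − 181.6 = 2642 t (equal to the oxide-mass sum)
percent by weight: oxide/glass ×100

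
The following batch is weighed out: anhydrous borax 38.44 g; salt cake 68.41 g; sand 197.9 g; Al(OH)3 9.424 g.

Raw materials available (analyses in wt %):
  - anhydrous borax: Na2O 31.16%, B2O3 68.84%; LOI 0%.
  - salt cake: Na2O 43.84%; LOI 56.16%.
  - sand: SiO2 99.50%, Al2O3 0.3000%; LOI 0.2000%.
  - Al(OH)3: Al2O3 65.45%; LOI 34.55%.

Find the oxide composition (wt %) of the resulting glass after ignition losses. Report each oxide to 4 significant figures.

Mid-chain values appear rounded to 4 significant figures — each numeric step runs at full float precision end to end — every reported value sees exactly one rounding; the derived quantities (yield, the totals, four oxide percentages, net glass mass, ignition loss) are recomputed using the weight values for 272.1 g of glass in full precision as given in question or answer.
Delivered oxide masses:
  SiO2: 197.9·0.9950 = 196.9 g
  Al2O3: 197.9·0.003000 + 9.424·0.6545 = 6.762 g
  Na2O: 38.44·0.3116 + 68.41·0.4384 = 41.97 g
  B2O3: 38.44·0.6884 = 26.46 g
LOI: 68.41·0.5616 + 197.9·0.002000 + 9.424·0.3455 = 42.07 g
Glass mass = batch − LOI = 314.2 − 42.07 = 272.1 g (= the summed oxide contributions)
each wt % is 100 × oxide ÷ glass

Glass mass = 272.1 g (batch 314.2 − LOI 42.07).
Composition: SiO2 72.37%, Al2O3 2.485%, Na2O 15.42%, B2O3 9.725%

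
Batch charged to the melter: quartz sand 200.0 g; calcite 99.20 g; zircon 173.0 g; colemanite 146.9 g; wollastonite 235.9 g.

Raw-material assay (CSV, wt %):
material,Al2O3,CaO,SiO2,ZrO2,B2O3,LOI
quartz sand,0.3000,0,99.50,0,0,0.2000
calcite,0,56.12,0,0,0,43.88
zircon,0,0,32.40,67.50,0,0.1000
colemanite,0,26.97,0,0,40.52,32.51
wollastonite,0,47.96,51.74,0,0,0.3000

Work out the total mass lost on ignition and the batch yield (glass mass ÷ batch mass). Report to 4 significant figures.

LOI loss = 92.57 g; glass = 762.4 g; yield = 89.17%

The whole derivation runs at exact precision at each step; working values are printed, rounded to four significant digits, on the page; each reported value is rounded exactly once. The derived quantities, including ignition loss, five oxide percentages, net glass mass, totals, the yield, are computed starting from the weights for 762.4 g of glass in full float precision, precisely as stated by the problem or the answer.
LOI of each material in turn:
  quartz sand: 200.0 × 0.002000 = 0.4000 g
  calcite: 99.20 × 0.4388 = 43.53 g
  zircon: 173.0 × 0.001000 = 0.1730 g
  colemanite: 146.9 × 0.3251 = 47.76 g
  wollastonite: 235.9 × 0.003000 = 0.7077 g
Total LOI = 92.57 g
Glass = batch − LOI = 855.0 − 92.57 = 762.4 g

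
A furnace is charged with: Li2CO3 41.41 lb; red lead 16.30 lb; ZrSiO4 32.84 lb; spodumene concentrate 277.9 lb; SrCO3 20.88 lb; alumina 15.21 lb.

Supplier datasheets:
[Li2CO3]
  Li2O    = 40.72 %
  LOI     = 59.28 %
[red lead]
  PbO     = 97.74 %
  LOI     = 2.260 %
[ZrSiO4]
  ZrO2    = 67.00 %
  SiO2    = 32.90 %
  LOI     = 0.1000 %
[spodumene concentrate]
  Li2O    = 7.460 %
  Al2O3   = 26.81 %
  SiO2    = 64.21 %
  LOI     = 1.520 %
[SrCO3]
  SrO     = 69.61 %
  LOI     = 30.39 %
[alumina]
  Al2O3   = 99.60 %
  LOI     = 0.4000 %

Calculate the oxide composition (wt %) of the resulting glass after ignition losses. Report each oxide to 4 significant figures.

All internal work maintains full float precision all the way through; rounding to 4 significant digits extends to each in-between result as displayed. Each reported value is rounded just once. Derived quantities (LOI, the yield, the six compositions, totals, glass mass) are carried at full precision using the weight values on 369.0 lb of glass, exactly as shown in the problem or the answer.
What the batch supplies per oxide:
  Li2O: 41.41·0.4072 + 277.9·0.07460 = 37.59 lb
  PbO: 16.30·0.9774 = 15.93 lb
  ZrO2: 32.84·0.6700 = 22.00 lb
  Al2O3: 277.9·0.2681 + 15.21·0.9960 = 89.65 lb
  SiO2: 32.84·0.3290 + 277.9·0.6421 = 189.2 lb
  SrO: 20.88·0.6961 = 14.53 lb
LOI: 41.41·0.5928 + 16.30·0.02260 + 32.84·0.001000 + 277.9·0.01520 + 20.88·0.3039 + 15.21·0.004000 = 35.58 lb
Resulting glass, batch − LOI: 404.5 − 35.58 = 369.0 lb (consistent with Σ oxide mass)
oxide / glass × 100 gives the wt %

Glass mass = 369.0 lb (batch 404.5 − LOI 35.58).
Composition: Li2O 10.19%, PbO 4.318%, ZrO2 5.963%, Al2O3 24.30%, SiO2 51.29%, SrO 3.939%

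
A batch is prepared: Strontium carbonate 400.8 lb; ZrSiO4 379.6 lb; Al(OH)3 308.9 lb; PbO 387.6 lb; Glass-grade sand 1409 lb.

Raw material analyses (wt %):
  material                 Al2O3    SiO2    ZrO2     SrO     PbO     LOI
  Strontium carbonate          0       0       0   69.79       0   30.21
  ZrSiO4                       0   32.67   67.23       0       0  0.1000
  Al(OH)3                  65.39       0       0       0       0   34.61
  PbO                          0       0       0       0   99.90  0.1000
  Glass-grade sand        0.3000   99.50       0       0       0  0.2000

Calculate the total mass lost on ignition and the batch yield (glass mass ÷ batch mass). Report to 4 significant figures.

LOI loss = 231.6 lb; glass = 2654 lb; yield = 91.98%

The intermediate values are shown rounded to four significant figures — all arithmetic keeps full precision at all times. Each reported figure takes exactly one rounding. All derived quantities (yield, the totals, glass mass, the five compositions, LOI) are carried at full float precision from the weighed amounts per 2654 lb of glass as quoted within the problem or answer text.
Loss on ignition, line by line:
  Strontium carbonate: 400.8 × 0.3021 = 121.1 lb
  ZrSiO4: 379.6 × 0.001000 = 0.3796 lb
  Al(OH)3: 308.9 × 0.3461 = 106.9 lb
  PbO: 387.6 × 0.001000 = 0.3876 lb
  Glass-grade sand: 1409 × 0.002000 = 2.818 lb
Total LOI = 231.6 lb
Glass = batch − LOI = 2886 − 231.6 = 2654 lb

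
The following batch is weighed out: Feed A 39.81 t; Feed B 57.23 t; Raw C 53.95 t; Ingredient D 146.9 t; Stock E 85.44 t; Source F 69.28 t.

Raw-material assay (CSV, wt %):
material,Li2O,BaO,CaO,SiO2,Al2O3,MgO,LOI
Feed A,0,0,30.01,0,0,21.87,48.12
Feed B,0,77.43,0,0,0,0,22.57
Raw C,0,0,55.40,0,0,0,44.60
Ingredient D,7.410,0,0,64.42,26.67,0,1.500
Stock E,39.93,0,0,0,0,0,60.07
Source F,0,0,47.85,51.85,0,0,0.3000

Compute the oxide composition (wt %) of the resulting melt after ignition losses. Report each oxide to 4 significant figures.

Full precision is maintained in every operation — values along the way appear rounded off to 4 significant figures in the printout. Exactly one rounding lands on each reported value — the derived quantities are recomputed at full precision (yield, totals, six oxide percentages, LOI, net glass mass) from the batch weights on 342.7 t of glass, exactly as shown in the problem or the answer.
Mass of each oxide from the mix:
  Li2O: 146.9·0.07410 + 85.44·0.3993 = 45.00 t
  BaO: 57.23·0.7743 = 44.31 t
  CaO: 39.81·0.3001 + 53.95·0.5540 + 69.28·0.4785 = 74.99 t
  SiO2: 146.9·0.6442 + 69.28·0.5185 = 130.6 t
  Al2O3: 146.9·0.2667 = 39.18 t
  MgO: 39.81·0.2187 = 8.706 t
LOI: 39.81·0.4812 + 57.23·0.2257 + 53.95·0.4460 + 146.9·0.01500 + 85.44·0.6007 + 69.28·0.003000 = 109.9 t
The glass mass, total less LOI, = 452.6 − 109.9 = 342.7 t (consistent with Σ oxide mass)
percent share: oxide ÷ glass, ×100

Glass mass = 342.7 t (batch 452.6 − LOI 109.9).
Composition: Li2O 13.13%, BaO 12.93%, CaO 21.88%, SiO2 38.09%, Al2O3 11.43%, MgO 2.540%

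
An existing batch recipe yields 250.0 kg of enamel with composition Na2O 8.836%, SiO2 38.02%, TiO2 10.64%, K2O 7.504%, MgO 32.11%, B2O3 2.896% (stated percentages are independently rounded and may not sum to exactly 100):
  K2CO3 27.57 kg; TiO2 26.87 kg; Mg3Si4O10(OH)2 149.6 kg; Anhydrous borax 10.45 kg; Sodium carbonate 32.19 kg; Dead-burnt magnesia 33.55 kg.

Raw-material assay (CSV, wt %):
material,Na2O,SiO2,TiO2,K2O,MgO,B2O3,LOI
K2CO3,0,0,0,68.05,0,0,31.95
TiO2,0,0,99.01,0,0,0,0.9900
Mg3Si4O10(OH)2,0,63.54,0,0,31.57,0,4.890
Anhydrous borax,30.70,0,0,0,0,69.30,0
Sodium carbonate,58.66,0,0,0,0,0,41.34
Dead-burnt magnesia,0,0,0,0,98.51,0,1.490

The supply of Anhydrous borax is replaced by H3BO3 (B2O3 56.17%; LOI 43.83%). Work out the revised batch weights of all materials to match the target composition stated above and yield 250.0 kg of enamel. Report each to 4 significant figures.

Revised batch per 250.0 kg enamel:
  K2CO3: 27.57 kg
  TiO2: 26.87 kg
  Mg3Si4O10(OH)2: 149.6 kg
  H3BO3: 12.89 kg
  Sodium carbonate: 37.66 kg
  Dead-burnt magnesia: 33.55 kg
Total batch = 288.1 kg; LOI loss = 38.11 kg

The working math keeps exact precision at all times. The intermediate values are printed rounded to four significant figures in the working — every reported figure includes exactly one rounding; the derived quantities (LOI, the totals, glass mass, six oxide percentages, yield) are carried in full precision starting from the weights per 250.0 kg of glass, as they appear in question or answer.
Target oxide masses per 250.0 kg enamel:
  Na2O: 8.836% × 250.0 = 22.09 kg
  SiO2: 38.02% × 250.0 = 95.05 kg
  TiO2: 10.64% × 250.0 = 26.60 kg
  K2O: 7.504% × 250.0 = 18.76 kg
  MgO: 32.11% × 250.0 = 80.28 kg
  B2O3: 2.896% × 250.0 = 7.240 kg
A balance pass over the oxides, applying the batch weights above, per the basis as stated (sums match the target masses net of answer rounding effects):
  Na2O: 37.66·0.5866 = 22.09 kg (target 22.09 kg)
  SiO2: 149.6·0.6354 = 95.06 kg (target 95.05 kg)
  TiO2: 26.87·0.9901 = 26.60 kg (target 26.60 kg)
  K2O: 27.57·0.6805 = 18.76 kg (target 18.76 kg)
  MgO: 149.6·0.3157 + 33.55·0.9851 = 80.28 kg (target 80.28 kg)
  B2O3: 12.89·0.5617 = 7.240 kg (target 7.240 kg)
Glass-mass sanity pass: the batch minus its LOI: 250.0 kg (the Σ of target masses is 250.0 kg; stated basis 250.0 kg — deltas are rounding alone).
Batch grand total — Σ batch = 288.1 kg; LOI loss = Σ batch·LOI = 38.11 kg; yield = glass ÷ total batch = 86.77%.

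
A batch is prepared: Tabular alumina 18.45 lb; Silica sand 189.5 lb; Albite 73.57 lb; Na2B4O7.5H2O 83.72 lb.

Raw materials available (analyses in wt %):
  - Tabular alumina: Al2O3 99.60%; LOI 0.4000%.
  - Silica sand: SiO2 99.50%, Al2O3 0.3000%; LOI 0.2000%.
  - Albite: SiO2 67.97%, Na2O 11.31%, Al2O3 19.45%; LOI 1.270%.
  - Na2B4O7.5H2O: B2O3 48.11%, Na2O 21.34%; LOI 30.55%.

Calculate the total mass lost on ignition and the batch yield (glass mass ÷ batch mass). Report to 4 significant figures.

LOI loss = 26.96 lb; glass = 338.3 lb; yield = 92.62%

The intermediate values are displayed, with 4-significant-figure rounding, within the worked lines — the working math carries full precision throughout; a single rounding produces each reported value. The derived quantities are computed in exact precision (yield, totals, the four compositions, net glass mass, LOI) starting from the weights at 338.3 lb of glass exactly as shown in problem or answer.
Each material's LOI contribution:
  Tabular alumina: 18.45 × 0.004000 = 0.07380 lb
  Silica sand: 189.5 × 0.002000 = 0.3790 lb
  Albite: 73.57 × 0.01270 = 0.9343 lb
  Na2B4O7.5H2O: 83.72 × 0.3055 = 25.58 lb
Total LOI = 26.96 lb
Glass = batch − LOI = 365.2 − 26.96 = 338.3 lb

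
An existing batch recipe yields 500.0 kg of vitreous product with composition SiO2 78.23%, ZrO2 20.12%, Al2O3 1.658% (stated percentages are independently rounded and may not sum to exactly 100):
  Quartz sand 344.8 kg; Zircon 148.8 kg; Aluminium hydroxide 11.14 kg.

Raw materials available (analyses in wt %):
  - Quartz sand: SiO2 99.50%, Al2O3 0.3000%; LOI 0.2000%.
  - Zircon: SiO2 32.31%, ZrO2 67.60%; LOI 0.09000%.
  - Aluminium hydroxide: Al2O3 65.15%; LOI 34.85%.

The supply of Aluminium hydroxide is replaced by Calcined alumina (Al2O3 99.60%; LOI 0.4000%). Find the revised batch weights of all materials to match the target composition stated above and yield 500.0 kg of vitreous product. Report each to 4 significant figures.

All arithmetic holds full float precision through every step. Mid-chain values are printed (rounded to 4 significant figures) when written out; a single rounding completes every reported value. The derived quantities (yield, the totals, ignition loss, net glass mass, three oxide percentages) are re-derived at exact precision from the weighed amounts at 500.0 kg of glass as written in the problem or the answer.
Oxide mass targets, per 500.0 kg vitreous product:
  SiO2: 78.23% × 500.0 = 391.2 kg
  ZrO2: 20.12% × 500.0 = 100.6 kg
  Al2O3: 1.658% × 500.0 = 8.290 kg
Mass-balance tally per oxide per the reported batch figures, for the quoted basis mass (oxide sums agree with the targets up to rounding of the answer):
  SiO2: 344.8·0.9950 + 148.8·0.3231 = 391.2 kg (target 391.2 kg)
  ZrO2: 148.8·0.6760 = 100.6 kg (target 100.6 kg)
  Al2O3: 344.8·0.003000 + 7.285·0.9960 = 8.290 kg (target 8.290 kg)
Consistency of the glass mass: whole batch net of LOI = 500.0 kg (targets for the oxides total 500.0 kg; the stated basis being 500.0 kg — any gap is answer rounding).
Summing the batch: Σ batch = 500.9 kg; loss to ignition Σ batch·LOI = 0.8527 kg; yield = glass ÷ total batch = 99.83%.

Revised batch per 500.0 kg vitreous product:
  Quartz sand: 344.8 kg
  Zircon: 148.8 kg
  Calcined alumina: 7.285 kg
Total batch = 500.9 kg; LOI loss = 0.8527 kg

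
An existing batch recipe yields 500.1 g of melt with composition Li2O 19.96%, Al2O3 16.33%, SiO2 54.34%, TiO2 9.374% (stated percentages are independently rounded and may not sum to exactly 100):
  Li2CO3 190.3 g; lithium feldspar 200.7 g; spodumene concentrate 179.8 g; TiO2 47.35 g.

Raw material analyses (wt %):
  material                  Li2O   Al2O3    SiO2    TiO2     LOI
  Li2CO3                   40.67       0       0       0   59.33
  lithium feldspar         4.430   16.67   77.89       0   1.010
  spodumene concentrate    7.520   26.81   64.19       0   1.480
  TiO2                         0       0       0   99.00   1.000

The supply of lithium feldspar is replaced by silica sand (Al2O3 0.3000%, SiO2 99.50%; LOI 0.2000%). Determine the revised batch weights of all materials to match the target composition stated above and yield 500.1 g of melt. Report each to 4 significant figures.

The working math holds exact precision from first step to last — values along the way are shown, rounded to four significant figures, when written out — a single rounding produces each reported figure. All derived quantities are recomputed at full precision (the four compositions, yield, the totals, LOI, glass mass) using the weight values per 500.1 g of glass as given in either problem or answer.
Target oxide masses per 500.1 g melt:
  Li2O: 19.96% × 500.1 = 99.82 g
  Al2O3: 16.33% × 500.1 = 81.67 g
  SiO2: 54.34% × 500.1 = 271.8 g
  TiO2: 9.374% × 500.1 = 46.88 g
Sums-versus-targets review given the weights on record, on the stated basis (summed amounts equal target values given rounding of the digits):
  Li2O: 189.3·0.4067 + 303.7·0.07520 = 99.83 g (target 99.82 g)
  Al2O3: 77.16·0.003000 + 303.7·0.2681 = 81.65 g (target 81.67 g)
  SiO2: 77.16·0.9950 + 303.7·0.6419 = 271.7 g (target 271.8 g)
  TiO2: 47.35·0.9900 = 46.88 g (target 46.88 g)
Glass-mass bookkeeping: the batch minus its LOI: 500.1 g (per-oxide target masses sum to 500.1 g; stated basis 500.1 g — rounding explains the deltas).
Total batch = Σ batch = 617.5 g; the LOI term Σ batch·LOI equals 117.4 g; as yield: glass ÷ batch → 80.98%.

Revised batch per 500.1 g melt:
  Li2CO3: 189.3 g
  silica sand: 77.16 g
  spodumene concentrate: 303.7 g
  TiO2: 47.35 g
Total batch = 617.5 g; LOI loss = 117.4 g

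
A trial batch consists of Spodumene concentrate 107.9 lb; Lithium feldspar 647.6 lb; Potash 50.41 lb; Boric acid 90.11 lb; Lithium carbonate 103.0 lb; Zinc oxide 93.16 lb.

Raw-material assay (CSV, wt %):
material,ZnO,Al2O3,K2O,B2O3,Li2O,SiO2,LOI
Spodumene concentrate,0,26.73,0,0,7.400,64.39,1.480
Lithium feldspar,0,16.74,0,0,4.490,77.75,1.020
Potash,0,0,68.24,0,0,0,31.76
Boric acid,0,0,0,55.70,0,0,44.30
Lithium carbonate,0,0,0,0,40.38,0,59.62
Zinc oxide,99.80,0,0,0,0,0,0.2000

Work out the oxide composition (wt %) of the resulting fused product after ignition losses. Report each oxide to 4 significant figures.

All internal work runs at full float precision through the solve. Values along the way appear (rounded to four significant figures) in the working; each reported result undergoes a single rounding — all derived quantities are recomputed starting from the weights on 966.5 lb of glass at full precision (LOI, the totals, six oxide percentages, yield, net glass mass), as set out in problem or answer.
Delivered oxide masses:
  ZnO: 93.16·0.9980 = 92.97 lb
  Al2O3: 107.9·0.2673 + 647.6·0.1674 = 137.2 lb
  K2O: 50.41·0.6824 = 34.40 lb
  B2O3: 90.11·0.5570 = 50.19 lb
  Li2O: 107.9·0.07400 + 647.6·0.04490 + 103.0·0.4038 = 78.65 lb
  SiO2: 107.9·0.6439 + 647.6·0.7775 = 573.0 lb
LOI: 107.9·0.01480 + 647.6·0.01020 + 50.41·0.3176 + 90.11·0.4430 + 103.0·0.5962 + 93.16·0.002000 = 125.7 lb
Glass mass = batch − LOI = 1092 − 125.7 = 966.5 lb (= the summed oxide contributions)
each wt % is 100 × oxide ÷ glass

Glass mass = 966.5 lb (batch 1092 − LOI 125.7).
Composition: ZnO 9.620%, Al2O3 14.20%, K2O 3.559%, B2O3 5.193%, Li2O 8.138%, SiO2 59.29%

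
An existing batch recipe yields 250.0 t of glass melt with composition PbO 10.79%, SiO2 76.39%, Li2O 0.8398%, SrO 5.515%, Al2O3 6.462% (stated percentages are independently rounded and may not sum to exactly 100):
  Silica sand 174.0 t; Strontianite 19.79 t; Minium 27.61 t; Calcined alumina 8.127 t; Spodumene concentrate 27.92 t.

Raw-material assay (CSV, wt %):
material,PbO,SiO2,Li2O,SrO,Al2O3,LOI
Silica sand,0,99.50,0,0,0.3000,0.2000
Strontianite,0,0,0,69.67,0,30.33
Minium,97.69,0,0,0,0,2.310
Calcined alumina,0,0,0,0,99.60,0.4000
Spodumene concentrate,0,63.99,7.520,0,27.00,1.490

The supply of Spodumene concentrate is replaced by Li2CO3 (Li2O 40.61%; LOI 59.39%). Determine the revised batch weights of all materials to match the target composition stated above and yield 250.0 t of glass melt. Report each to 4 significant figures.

Revised batch per 250.0 t glass melt:
  Silica sand: 191.9 t
  Strontianite: 19.79 t
  Minium: 27.61 t
  Calcined alumina: 15.64 t
  Li2CO3: 5.170 t
Total batch = 260.1 t; LOI loss = 10.16 t

In-progress results are displayed, with 4-significant-digit rounding, on the page — all internal work runs at full precision from start to finish. A single rounding completes every reported figure; the derived quantities (totals, five oxide percentages, ignition loss, the yield, glass mass) are computed starting from the weights per 250.0 t of glass in exact precision as written in the problem or the answer.
Target masses of each oxide per 250.0 t glass melt:
  PbO: 10.79% × 250.0 = 26.98 t
  SiO2: 76.39% × 250.0 = 191.0 t
  Li2O: 0.8398% × 250.0 = 2.100 t
  SrO: 5.515% × 250.0 = 13.79 t
  Al2O3: 6.462% × 250.0 = 16.16 t
Checking each oxide sum given the weights on record, for the quoted basis mass (sum by sum, the targets are met given rounding of the digits):
  PbO: 27.61·0.9769 = 26.97 t (target 26.98 t)
  SiO2: 191.9·0.9950 = 190.9 t (target 191.0 t)
  Li2O: 5.170·0.4061 = 2.100 t (target 2.100 t)
  SrO: 19.79·0.6967 = 13.79 t (target 13.79 t)
  Al2O3: 191.9·0.003000 + 15.64·0.9960 = 16.15 t (target 16.16 t)
Glass-mass bookkeeping: total batch − LOI = 250.0 t (per-oxide target masses sum to 250.0 t; the stated basis being 250.0 t — any gap is answer rounding).
Summing the batch: Σ batch = 260.1 t; LOI loss = Σ batch·LOI = 10.16 t; yield, glass over the total, = 96.10%.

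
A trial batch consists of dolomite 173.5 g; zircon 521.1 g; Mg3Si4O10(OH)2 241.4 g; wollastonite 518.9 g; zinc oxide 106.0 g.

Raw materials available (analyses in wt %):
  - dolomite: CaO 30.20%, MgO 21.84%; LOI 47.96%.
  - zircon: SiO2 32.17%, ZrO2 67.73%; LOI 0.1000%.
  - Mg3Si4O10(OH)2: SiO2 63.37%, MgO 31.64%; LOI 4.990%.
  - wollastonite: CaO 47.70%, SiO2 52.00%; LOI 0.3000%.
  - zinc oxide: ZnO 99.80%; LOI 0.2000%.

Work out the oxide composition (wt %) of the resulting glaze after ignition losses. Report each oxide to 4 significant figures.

All internal work runs at full precision end to end; the intermediate values are rounded to 4 significant digits wherever printed. Exactly one rounding is applied to every reported number. All derived quantities, which include LOI, the yield, totals, net glass mass, the five compositions, are rebuilt in full precision, exactly as shown in the problem or the answer, from the batch weights on 1463 g of glass.
Oxide-by-oxide delivered mass:
  ZnO: 106.0·0.9980 = 105.8 g
  CaO: 173.5·0.3020 + 518.9·0.4770 = 299.9 g
  SiO2: 521.1·0.3217 + 241.4·0.6337 + 518.9·0.5200 = 590.4 g
  MgO: 173.5·0.2184 + 241.4·0.3164 = 114.3 g
  ZrO2: 521.1·0.6773 = 352.9 g
LOI: 173.5·0.4796 + 521.1·0.001000 + 241.4·0.04990 + 518.9·0.003000 + 106.0·0.002000 = 97.55 g
Net of LOI, the glass mass = 1561 − 97.55 = 1463 g (= the summed oxide contributions)
wt %: oxide over glass, times 100

Glass mass = 1463 g (batch 1561 − LOI 97.55).
Composition: ZnO 7.229%, CaO 20.49%, SiO2 40.35%, MgO 7.809%, ZrO2 24.12%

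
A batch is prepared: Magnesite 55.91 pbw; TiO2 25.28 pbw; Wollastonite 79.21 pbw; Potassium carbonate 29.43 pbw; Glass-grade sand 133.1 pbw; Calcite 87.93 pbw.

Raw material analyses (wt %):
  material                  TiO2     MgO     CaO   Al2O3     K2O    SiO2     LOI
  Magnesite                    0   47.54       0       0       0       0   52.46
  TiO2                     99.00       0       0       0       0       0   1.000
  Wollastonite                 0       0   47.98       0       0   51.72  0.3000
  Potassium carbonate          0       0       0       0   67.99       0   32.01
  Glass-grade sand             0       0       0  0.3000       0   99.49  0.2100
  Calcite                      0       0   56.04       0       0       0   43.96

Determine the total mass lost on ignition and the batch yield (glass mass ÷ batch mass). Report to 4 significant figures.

LOI loss = 78.17 pbw; glass = 332.7 pbw; yield = 80.97%

Working values appear, rounded to 4 significant digits, between the steps; every computation holds full float precision at every stage — each reported number is rounded just once. Derived quantities are carried starting from the weights per 332.7 pbw of glass at full float precision (the yield, the six compositions, the totals, LOI, net glass mass), precisely as stated by the problem or answer text.
Each material's LOI contribution:
  Magnesite: 55.91 × 0.5246 = 29.33 pbw
  TiO2: 25.28 × 0.01000 = 0.2528 pbw
  Wollastonite: 79.21 × 0.003000 = 0.2376 pbw
  Potassium carbonate: 29.43 × 0.3201 = 9.421 pbw
  Glass-grade sand: 133.1 × 0.002100 = 0.2795 pbw
  Calcite: 87.93 × 0.4396 = 38.65 pbw
Total LOI = 78.17 pbw
Glass = batch − LOI = 410.9 − 78.17 = 332.7 pbw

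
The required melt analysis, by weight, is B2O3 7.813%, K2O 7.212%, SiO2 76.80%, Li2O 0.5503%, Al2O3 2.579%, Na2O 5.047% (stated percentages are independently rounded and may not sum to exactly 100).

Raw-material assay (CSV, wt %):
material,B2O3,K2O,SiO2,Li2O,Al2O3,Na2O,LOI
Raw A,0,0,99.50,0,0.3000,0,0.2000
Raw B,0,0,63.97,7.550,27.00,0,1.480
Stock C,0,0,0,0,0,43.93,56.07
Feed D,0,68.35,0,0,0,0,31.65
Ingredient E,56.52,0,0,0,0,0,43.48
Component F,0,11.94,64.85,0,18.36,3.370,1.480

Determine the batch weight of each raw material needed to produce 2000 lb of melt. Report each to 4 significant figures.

Batch per 2000 lb melt:
  Raw A: 1422 lb
  Raw B: 145.8 lb
  Stock C: 226.5 lb
  Feed D: 203.5 lb
  Ingredient E: 276.5 lb
  Component F: 43.33 lb
Total batch = 2318 lb; LOI loss = 317.3 lb; yield = 86.31%

Mid-chain values appear rounded to 4 significant digits at each printed step; full precision is carried throughout — every reported result is rounded a single time. The derived quantities are recomputed using the weight values per 2000 lb of glass at full float precision (yield, glass mass, six oxide percentages, totals, LOI) precisely as stated by question or answer.
Target oxide masses per 2000 lb melt:
  B2O3: 7.813% × 2000 = 156.3 lb
  K2O: 7.212% × 2000 = 144.2 lb
  SiO2: 76.80% × 2000 = 1536 lb
  Li2O: 0.5503% × 2000 = 11.01 lb
  Al2O3: 2.579% × 2000 = 51.58 lb
  Na2O: 5.047% × 2000 = 100.9 lb
Per-oxide balance check applying the batch weights above, versus the basis set out (summed amounts equal target values up to rounding of the answer):
  B2O3: 276.5·0.5652 = 156.3 lb (target 156.3 lb)
  K2O: 203.5·0.6835 + 43.33·0.1194 = 144.3 lb (target 144.2 lb)
  SiO2: 1422·0.9950 + 145.8·0.6397 + 43.33·0.6485 = 1536 lb (target 1536 lb)
  Li2O: 145.8·0.07550 = 11.01 lb (target 11.01 lb)
  Al2O3: 1422·0.003000 + 145.8·0.2700 + 43.33·0.1836 = 51.59 lb (target 51.58 lb)
  Na2O: 226.5·0.4393 + 43.33·0.03370 = 101.0 lb (target 100.9 lb)
Mass balance on the glass: batch total minus LOI = 2000 lb (per-oxide target masses sum to 2000 lb; against the stated basis, 2000 lb — a pure rounding effect).
Adding the batch up: Σ batch = 2318 lb; LOI removed, Σ of batch·LOI: 317.3 lb; the yield ratio, glass ÷ batch: 86.31%.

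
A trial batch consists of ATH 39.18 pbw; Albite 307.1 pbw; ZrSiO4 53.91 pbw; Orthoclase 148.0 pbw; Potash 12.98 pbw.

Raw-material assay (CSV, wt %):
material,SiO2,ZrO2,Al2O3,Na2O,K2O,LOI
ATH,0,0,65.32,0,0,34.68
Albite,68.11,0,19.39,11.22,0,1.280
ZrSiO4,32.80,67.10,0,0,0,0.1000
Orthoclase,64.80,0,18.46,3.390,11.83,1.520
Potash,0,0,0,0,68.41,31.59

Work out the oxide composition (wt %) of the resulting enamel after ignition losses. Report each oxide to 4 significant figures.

Glass mass = 537.2 pbw (batch 561.2 − LOI 23.92).
Composition: SiO2 60.08%, ZrO2 6.733%, Al2O3 20.93%, Na2O 7.347%, K2O 4.912%

Each numeric step holds full precision from start to finish. The intermediate values appear with 4-significant-digit rounding as written. Each reported number takes exactly one rounding — all derived quantities, which include yield, the totals, ignition loss, glass mass, five oxide percentages, are recomputed in exact precision, precisely as stated by question or answer, using the weight values for 537.2 pbw of glass.
Oxide masses out of the charge:
  SiO2: 307.1·0.6811 + 53.91·0.3280 + 148.0·0.6480 = 322.8 pbw
  ZrO2: 53.91·0.6710 = 36.17 pbw
  Al2O3: 39.18·0.6532 + 307.1·0.1939 + 148.0·0.1846 = 112.5 pbw
  Na2O: 307.1·0.1122 + 148.0·0.03390 = 39.47 pbw
  K2O: 148.0·0.1183 + 12.98·0.6841 = 26.39 pbw
LOI: 39.18·0.3468 + 307.1·0.01280 + 53.91·0.001000 + 148.0·0.01520 + 12.98·0.3159 = 23.92 pbw
Resulting glass, batch − LOI: 561.2 − 23.92 = 537.2 pbw (= the summed oxide contributions)
percent by weight: oxide/glass ×100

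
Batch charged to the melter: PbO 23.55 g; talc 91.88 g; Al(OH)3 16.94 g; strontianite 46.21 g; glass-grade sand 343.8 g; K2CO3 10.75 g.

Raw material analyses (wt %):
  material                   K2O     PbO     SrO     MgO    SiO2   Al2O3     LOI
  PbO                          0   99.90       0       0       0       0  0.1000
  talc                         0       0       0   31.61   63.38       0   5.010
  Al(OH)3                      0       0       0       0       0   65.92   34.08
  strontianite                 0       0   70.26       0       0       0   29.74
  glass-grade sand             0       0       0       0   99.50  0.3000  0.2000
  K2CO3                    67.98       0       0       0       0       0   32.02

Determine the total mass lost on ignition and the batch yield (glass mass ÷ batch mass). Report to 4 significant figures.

LOI loss = 28.27 g; glass = 504.9 g; yield = 94.70%

Each numeric step keeps exact precision through the solve — intermediates are shown (rounded to four significant figures) when written out. Exactly one rounding goes into every reported number. The derived quantities, including the six compositions, LOI, the yield, glass mass, the totals, are computed from the weighed amounts at 504.9 g of glass in full precision as written in the problem or answer text.
Ignition loss by material:
  PbO: 23.55 × 0.001000 = 0.02355 g
  talc: 91.88 × 0.05010 = 4.603 g
  Al(OH)3: 16.94 × 0.3408 = 5.773 g
  strontianite: 46.21 × 0.2974 = 13.74 g
  glass-grade sand: 343.8 × 0.002000 = 0.6876 g
  K2CO3: 10.75 × 0.3202 = 3.442 g
Total LOI = 28.27 g
Glass = batch − LOI = 533.1 − 28.27 = 504.9 g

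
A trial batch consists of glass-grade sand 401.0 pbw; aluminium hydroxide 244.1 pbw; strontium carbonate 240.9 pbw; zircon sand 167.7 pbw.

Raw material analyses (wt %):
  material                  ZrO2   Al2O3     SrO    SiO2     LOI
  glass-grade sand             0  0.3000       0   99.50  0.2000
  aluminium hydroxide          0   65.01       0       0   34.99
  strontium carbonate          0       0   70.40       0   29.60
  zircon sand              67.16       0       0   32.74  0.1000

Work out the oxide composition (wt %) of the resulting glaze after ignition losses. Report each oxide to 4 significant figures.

The intermediate values appear with 4-significant-digit rounding across the worked steps. Every computation keeps exact precision at each step. Every reported figure is rounded a single time; all derived quantities are re-derived in exact precision (ignition loss, net glass mass, totals, the four compositions, the yield) from the batch weights on 896.0 pbw of glass, as written in the problem or the answer.
Delivered oxide masses:
  ZrO2: 167.7·0.6716 = 112.6 pbw
  Al2O3: 401.0·0.003000 + 244.1·0.6501 = 159.9 pbw
  SrO: 240.9·0.7040 = 169.6 pbw
  SiO2: 401.0·0.9950 + 167.7·0.3274 = 453.9 pbw
LOI: 401.0·0.002000 + 244.1·0.3499 + 240.9·0.2960 + 167.7·0.001000 = 157.7 pbw
batch − LOI leaves glass = 1054 − 157.7 = 896.0 pbw (= the summed oxide contributions)
percent by weight: oxide/glass ×100

Glass mass = 896.0 pbw (batch 1054 − LOI 157.7).
Composition: ZrO2 12.57%, Al2O3 17.84%, SrO 18.93%, SiO2 50.66%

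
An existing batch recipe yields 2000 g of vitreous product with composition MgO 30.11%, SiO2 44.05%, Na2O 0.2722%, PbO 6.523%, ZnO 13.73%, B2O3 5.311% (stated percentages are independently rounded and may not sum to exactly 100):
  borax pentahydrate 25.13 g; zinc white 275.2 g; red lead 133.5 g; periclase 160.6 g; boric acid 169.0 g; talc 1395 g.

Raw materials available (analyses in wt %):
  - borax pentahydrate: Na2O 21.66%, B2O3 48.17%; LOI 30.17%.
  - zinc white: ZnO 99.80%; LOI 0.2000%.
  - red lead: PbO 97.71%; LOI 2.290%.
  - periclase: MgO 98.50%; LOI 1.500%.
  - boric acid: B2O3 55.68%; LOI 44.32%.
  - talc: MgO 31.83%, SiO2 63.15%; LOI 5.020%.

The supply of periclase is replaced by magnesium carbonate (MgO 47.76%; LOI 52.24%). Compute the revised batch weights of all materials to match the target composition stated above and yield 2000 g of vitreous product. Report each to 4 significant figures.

Revised batch per 2000 g vitreous product:
  borax pentahydrate: 25.13 g
  zinc white: 275.2 g
  red lead: 133.5 g
  magnesium carbonate: 331.1 g
  boric acid: 169.0 g
  talc: 1395 g
Total batch = 2329 g; LOI loss = 329.1 g

Every computation keeps full float precision from first step to last. Mid-chain values appear, rounded to 4 significant digits, in the working. A single rounding completes every reported value; all derived quantities are computed starting from the weights on 2000 g of glass at full float precision (six oxide percentages, ignition loss, glass mass, totals, the yield), as given in the problem or the answer.
Oxide mass targets, per 2000 g vitreous product:
  MgO: 30.11% × 2000 = 602.2 g
  SiO2: 44.05% × 2000 = 881.0 g
  Na2O: 0.2722% × 2000 = 5.444 g
  PbO: 6.523% × 2000 = 130.5 g
  ZnO: 13.73% × 2000 = 274.6 g
  B2O3: 5.311% × 2000 = 106.2 g
Balance tally, oxide-wise, applying the batch weights above, relative to the basis at hand (target by target, the sums agree net of answer rounding effects):
  MgO: 331.1·0.4776 + 1395·0.3183 = 602.2 g (target 602.2 g)
  SiO2: 1395·0.6315 = 880.9 g (target 881.0 g)
  Na2O: 25.13·0.2166 = 5.443 g (target 5.444 g)
  PbO: 133.5·0.9771 = 130.4 g (target 130.5 g)
  ZnO: 275.2·0.9980 = 274.6 g (target 274.6 g)
  B2O3: 25.13·0.4817 + 169.0·0.5568 = 106.2 g (target 106.2 g)
Glass-mass closure: net batch after ignition = 2000 g (targets for the oxides total 2000 g; basis as stated: 2000 g — deltas are rounding alone).
Total batch = Σ batch = 2329 g; LOI removed, Σ of batch·LOI: 329.1 g; as yield: glass ÷ batch → 85.87%.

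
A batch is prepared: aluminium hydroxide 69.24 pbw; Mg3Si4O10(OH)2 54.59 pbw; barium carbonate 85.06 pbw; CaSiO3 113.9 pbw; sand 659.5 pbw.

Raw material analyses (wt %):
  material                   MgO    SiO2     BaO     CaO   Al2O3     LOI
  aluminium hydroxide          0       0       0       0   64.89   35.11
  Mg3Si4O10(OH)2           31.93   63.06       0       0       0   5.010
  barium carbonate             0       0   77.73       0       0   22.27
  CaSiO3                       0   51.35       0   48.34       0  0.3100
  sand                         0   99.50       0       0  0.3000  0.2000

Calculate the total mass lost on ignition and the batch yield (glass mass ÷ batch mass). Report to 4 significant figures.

Values along the way appear rounded to 4 significant digits in the working — full float precision is carried from start to finish; each reported number receives exactly one rounding — derived quantities (the totals, the yield, the five compositions, net glass mass, LOI) are carried at exact precision from the batch weights at 934.6 pbw of glass, as quoted within the problem or the answer.
Each material's LOI contribution:
  aluminium hydroxide: 69.24 × 0.3511 = 24.31 pbw
  Mg3Si4O10(OH)2: 54.59 × 0.05010 = 2.735 pbw
  barium carbonate: 85.06 × 0.2227 = 18.94 pbw
  CaSiO3: 113.9 × 0.003100 = 0.3531 pbw
  sand: 659.5 × 0.002000 = 1.319 pbw
Total LOI = 47.66 pbw
Glass = batch − LOI = 982.3 − 47.66 = 934.6 pbw

LOI loss = 47.66 pbw; glass = 934.6 pbw; yield = 95.15%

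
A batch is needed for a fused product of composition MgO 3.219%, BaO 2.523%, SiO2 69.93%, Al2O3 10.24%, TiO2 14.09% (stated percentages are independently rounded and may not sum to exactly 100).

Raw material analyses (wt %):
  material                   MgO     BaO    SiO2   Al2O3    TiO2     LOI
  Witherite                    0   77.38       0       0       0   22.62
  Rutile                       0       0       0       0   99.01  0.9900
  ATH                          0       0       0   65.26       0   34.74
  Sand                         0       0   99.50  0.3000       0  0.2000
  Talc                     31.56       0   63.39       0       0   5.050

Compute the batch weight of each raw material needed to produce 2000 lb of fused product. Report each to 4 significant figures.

The intermediate values appear with 4-significant-figure rounding on the page. Each numeric step holds full float precision through every step; every reported result is rounded a single time; all derived quantities (totals, LOI, yield, the five compositions, net glass mass) are re-derived at exact precision from the weighed amounts for 2000 lb of glass, exactly as shown in the question or the answer.
Per-oxide target masses for 2000 lb fused product:
  MgO: 3.219% × 2000 = 64.38 lb
  BaO: 2.523% × 2000 = 50.46 lb
  SiO2: 69.93% × 2000 = 1399 lb
  Al2O3: 10.24% × 2000 = 204.8 lb
  TiO2: 14.09% × 2000 = 281.8 lb
Mass-balance tally per oxide on the weights just shown, at the basis given (each sum matches its target mass net of answer rounding effects):
  MgO: 204.0·0.3156 = 64.38 lb (target 64.38 lb)
  BaO: 65.21·0.7738 = 50.46 lb (target 50.46 lb)
  SiO2: 1276·0.9950 + 204.0·0.6339 = 1399 lb (target 1399 lb)
  Al2O3: 308.0·0.6526 + 1276·0.003000 = 204.8 lb (target 204.8 lb)
  TiO2: 284.6·0.9901 = 281.8 lb (target 281.8 lb)
Glass-mass bookkeeping: batch total minus LOI = 2000 lb (the targets, summed, come to 2000 lb; the stated basis being 2000 lb — differing by rounding only).
Batch grand total — Σ batch = 2138 lb; Σ batch·LOI gives LOI loss = 137.4 lb; glass ÷ batch gives a yield of 93.57%.

Batch per 2000 lb fused product:
  Witherite: 65.21 lb
  Rutile: 284.6 lb
  ATH: 308.0 lb
  Sand: 1276 lb
  Talc: 204.0 lb
Total batch = 2138 lb; LOI loss = 137.4 lb; yield = 93.57%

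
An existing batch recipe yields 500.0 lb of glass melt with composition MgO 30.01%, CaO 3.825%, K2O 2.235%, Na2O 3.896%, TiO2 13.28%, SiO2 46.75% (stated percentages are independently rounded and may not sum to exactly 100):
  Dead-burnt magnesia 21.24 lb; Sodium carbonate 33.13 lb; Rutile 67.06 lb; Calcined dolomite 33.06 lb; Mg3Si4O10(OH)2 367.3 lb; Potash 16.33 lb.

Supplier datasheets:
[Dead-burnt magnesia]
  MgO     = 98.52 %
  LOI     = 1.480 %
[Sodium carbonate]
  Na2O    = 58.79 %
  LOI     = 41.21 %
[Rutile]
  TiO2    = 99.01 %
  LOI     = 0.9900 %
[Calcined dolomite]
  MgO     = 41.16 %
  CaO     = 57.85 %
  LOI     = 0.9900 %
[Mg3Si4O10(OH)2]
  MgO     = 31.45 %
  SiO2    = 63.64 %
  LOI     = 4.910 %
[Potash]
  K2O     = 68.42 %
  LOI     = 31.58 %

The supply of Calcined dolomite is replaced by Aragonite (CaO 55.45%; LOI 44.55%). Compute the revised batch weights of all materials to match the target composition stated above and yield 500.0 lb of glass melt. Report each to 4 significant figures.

Revised batch per 500.0 lb glass melt:
  Dead-burnt magnesia: 35.05 lb
  Sodium carbonate: 33.13 lb
  Rutile: 67.06 lb
  Aragonite: 34.49 lb
  Mg3Si4O10(OH)2: 367.3 lb
  Potash: 16.33 lb
Total batch = 553.4 lb; LOI loss = 53.39 lb

Full float precision is maintained from first step to last — intermediates are displayed rounded to 4 significant figures between the steps — every reported number is rounded only once. All derived quantities are recomputed from the batch weights for 500.0 lb of glass at full float precision (six oxide percentages, net glass mass, LOI, totals, the yield), exactly as shown in problem or answer.
Oxide-by-oxide targets in 500.0 lb glass melt:
  MgO: 30.01% × 500.0 = 150.0 lb
  CaO: 3.825% × 500.0 = 19.12 lb
  K2O: 2.235% × 500.0 = 11.18 lb
  Na2O: 3.896% × 500.0 = 19.48 lb
  TiO2: 13.28% × 500.0 = 66.40 lb
  SiO2: 46.75% × 500.0 = 233.8 lb
A balance pass over the oxides, on the weights just shown, against the basis in use (oxide sums agree with the targets once rounding is allowed for):
  MgO: 35.05·0.9852 + 367.3·0.3145 = 150.0 lb (target 150.0 lb)
  CaO: 34.49·0.5545 = 19.12 lb (target 19.12 lb)
  K2O: 16.33·0.6842 = 11.17 lb (target 11.18 lb)
  Na2O: 33.13·0.5879 = 19.48 lb (target 19.48 lb)
  TiO2: 67.06·0.9901 = 66.40 lb (target 66.40 lb)
  SiO2: 367.3·0.6364 = 233.7 lb (target 233.8 lb)
Glass mass check: total charge less LOI = 500.0 lb (the Σ of target masses is 500.0 lb; against the stated basis, 500.0 lb — rounding explains the deltas).
Batch grand total — Σ batch = 553.4 lb; LOI loss = Σ batch·LOI = 53.39 lb; yield, glass over the total, = 90.35%.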